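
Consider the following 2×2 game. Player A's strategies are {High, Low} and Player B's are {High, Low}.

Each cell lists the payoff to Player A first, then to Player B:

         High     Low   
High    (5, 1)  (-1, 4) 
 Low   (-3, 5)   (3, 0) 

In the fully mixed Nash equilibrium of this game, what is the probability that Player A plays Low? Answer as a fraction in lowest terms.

3/8

Let p be the probability that Player A plays High. In a completely mixed equilibrium, Player B must be indifferent between High and Low.
Player B's expected payoff from High is p + 5(1−p); from Low it is 4p.
Setting these equal: −4p + 5 = 4p, so p = 5/8.
Therefore Player A plays Low with probability 1 − 5/8 = 3/8.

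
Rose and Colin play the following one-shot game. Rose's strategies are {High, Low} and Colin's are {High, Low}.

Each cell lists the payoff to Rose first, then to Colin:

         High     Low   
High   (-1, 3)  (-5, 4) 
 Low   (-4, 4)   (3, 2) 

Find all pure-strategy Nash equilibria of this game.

none

(High, High): Colin prefers Low (4 > 3) — not an equilibrium.
(High, Low): Rose prefers Low (3 > -5) — not an equilibrium.
(Low, High): Rose prefers High (-1 > -4) — not an equilibrium.
(Low, Low): Colin prefers High (4 > 2) — not an equilibrium.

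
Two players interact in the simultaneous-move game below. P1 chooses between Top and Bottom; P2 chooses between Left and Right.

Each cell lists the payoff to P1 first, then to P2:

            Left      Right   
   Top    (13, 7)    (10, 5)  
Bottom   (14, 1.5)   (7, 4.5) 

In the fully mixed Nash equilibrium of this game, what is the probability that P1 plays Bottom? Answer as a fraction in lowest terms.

2/5

Let x be the probability that P1 plays Top. In a completely mixed equilibrium, P2 must be indifferent between Left and Right.
P2's expected payoff from Left is 7x + 1.5(1−x); from Right it is 5x + 4.5(1−x).
Setting these equal: 5.5x + 1.5 = 0.5x + 4.5, so x = 3/5.
Therefore P1 plays Bottom with probability 1 − 3/5 = 2/5.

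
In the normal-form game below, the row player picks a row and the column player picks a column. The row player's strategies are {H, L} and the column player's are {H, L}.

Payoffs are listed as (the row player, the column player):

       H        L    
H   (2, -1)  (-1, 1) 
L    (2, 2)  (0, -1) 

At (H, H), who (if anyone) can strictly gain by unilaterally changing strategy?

The column player

The row player at (H, H) earns 2; deviating to L yields 2 — not better.
The column player earns -1; deviating to L yields 1 — a strict improvement.
Only the column player has a strictly profitable deviation.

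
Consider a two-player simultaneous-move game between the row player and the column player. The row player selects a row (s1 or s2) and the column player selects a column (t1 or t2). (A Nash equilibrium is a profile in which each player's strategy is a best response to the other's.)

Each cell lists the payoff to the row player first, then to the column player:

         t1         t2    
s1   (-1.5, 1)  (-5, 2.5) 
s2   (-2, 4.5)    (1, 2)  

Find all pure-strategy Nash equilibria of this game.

(s1, t1): the column player prefers t2 (2.5 > 1) — not an equilibrium.
(s1, t2): the row player prefers s2 (1 > -5) — not an equilibrium.
(s2, t1): the row player prefers s1 (-1.5 > -2) — not an equilibrium.
(s2, t2): the column player prefers t1 (4.5 > 2) — not an equilibrium.

none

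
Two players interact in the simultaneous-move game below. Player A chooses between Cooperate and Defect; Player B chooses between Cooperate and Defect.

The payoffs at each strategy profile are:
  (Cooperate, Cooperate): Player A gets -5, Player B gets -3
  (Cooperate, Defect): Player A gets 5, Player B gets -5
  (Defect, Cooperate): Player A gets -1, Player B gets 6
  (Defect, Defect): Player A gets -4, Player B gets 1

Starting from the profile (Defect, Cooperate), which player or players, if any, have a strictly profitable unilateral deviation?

Neither

Player A at (Defect, Cooperate) earns -1; deviating to Cooperate yields -5 — not better.
Player B earns 6; deviating to Defect yields 1 — not better.
Neither player can strictly improve; the profile is a Nash equilibrium.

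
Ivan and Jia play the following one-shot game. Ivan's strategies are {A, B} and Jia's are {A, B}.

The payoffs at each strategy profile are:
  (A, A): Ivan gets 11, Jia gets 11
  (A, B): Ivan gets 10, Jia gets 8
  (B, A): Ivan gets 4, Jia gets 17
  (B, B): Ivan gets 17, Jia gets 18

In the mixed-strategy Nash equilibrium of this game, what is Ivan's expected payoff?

21/2

First find q, the probability Jia plays A, from Ivan's indifference between A and B: 11q + 10(1−q) = 4q + 17(1−q), giving q = 1/2.
Since Ivan is indifferent in equilibrium, Ivan's expected payoff equals the payoff from either row against (1/2, 1/2). Using A: 11(1/2) + 10(1/2) = 21/2.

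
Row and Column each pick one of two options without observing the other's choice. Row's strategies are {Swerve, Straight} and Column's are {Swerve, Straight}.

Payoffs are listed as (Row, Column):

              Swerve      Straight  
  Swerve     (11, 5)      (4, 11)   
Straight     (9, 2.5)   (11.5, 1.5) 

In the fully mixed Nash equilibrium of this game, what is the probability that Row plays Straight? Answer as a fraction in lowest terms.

6/7

Let p be the probability that Row plays Swerve. In a completely mixed equilibrium, Column must be indifferent between Swerve and Straight.
Column's expected payoff from Swerve is 5p + 2.5(1−p); from Straight it is 11p + 1.5(1−p).
Setting these equal: 2.5p + 2.5 = 9.5p + 1.5, so p = 1/7.
Therefore Row plays Straight with probability 1 − 1/7 = 6/7.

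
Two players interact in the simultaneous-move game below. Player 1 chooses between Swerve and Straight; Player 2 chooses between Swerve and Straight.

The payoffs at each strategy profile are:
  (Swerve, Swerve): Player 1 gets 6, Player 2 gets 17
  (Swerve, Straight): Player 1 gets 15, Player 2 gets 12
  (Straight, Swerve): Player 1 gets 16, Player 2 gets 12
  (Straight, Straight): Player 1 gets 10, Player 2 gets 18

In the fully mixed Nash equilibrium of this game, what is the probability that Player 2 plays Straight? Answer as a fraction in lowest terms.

Let c be the probability that Player 2 plays Swerve. In a completely mixed equilibrium, Player 1 must be indifferent between Swerve and Straight.
Player 1's expected payoff from Swerve is 6c + 15(1−c); from Straight it is 16c + 10(1−c).
Setting these equal: −9c + 15 = 6c + 10, so c = 1/3.
Therefore Player 2 plays Straight with probability 1 − 1/3 = 2/3.

2/3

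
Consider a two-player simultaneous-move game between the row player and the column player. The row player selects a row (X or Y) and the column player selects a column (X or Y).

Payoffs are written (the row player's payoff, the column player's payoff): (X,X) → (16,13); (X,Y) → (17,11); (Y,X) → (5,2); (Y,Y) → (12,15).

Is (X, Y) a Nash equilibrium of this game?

No

At (X, Y), the row player earns 17; switching to Y would give 12, so the row player has no profitable deviation.
The column player earns 11; switching to X would give 13, so the column player would deviate.
Since at least one player can profitably deviate, this is not a Nash equilibrium.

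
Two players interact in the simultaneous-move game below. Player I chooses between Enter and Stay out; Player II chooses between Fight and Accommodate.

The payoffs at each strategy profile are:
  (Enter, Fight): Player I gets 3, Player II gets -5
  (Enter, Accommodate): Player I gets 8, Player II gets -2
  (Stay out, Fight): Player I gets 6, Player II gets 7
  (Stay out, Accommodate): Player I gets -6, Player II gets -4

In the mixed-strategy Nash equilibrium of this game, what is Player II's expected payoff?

-17/7

First find p, the probability Player I plays Enter, from Player II's indifference between Fight and Accommodate: −5p + 7(1−p) = −2p − 4(1−p), giving p = 11/14.
Since Player II is indifferent in equilibrium, Player II's expected payoff equals the payoff from either column against (11/14, 3/14). Using Fight: −5(11/14) + 7(3/14) = -17/7.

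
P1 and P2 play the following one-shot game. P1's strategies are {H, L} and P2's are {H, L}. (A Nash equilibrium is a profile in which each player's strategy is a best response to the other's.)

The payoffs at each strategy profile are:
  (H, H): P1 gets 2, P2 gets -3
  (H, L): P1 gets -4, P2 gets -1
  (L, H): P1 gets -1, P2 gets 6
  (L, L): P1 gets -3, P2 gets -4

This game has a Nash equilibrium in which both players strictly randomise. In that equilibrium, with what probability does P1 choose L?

Let p be the probability that P1 plays H. In a completely mixed equilibrium, P2 must be indifferent between H and L.
P2's expected payoff from H is −3p + 6(1−p); from L it is −p − 4(1−p).
Setting these equal: −9p + 6 = 3p − 4, so p = 5/6.
Therefore P1 plays L with probability 1 − 5/6 = 1/6.

1/6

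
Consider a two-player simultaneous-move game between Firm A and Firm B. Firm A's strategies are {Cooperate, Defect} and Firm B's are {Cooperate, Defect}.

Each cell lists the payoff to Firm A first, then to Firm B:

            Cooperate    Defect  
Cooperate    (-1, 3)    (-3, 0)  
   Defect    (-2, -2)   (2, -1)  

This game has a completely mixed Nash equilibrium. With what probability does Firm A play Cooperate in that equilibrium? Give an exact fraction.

Let r be the probability that Firm A plays Cooperate. In a completely mixed equilibrium, Firm B must be indifferent between Cooperate and Defect.
Firm B's expected payoff from Cooperate is 3r − 2(1−r); from Defect it is −(1−r).
Setting these equal: 5r − 2 = r − 1, so r = 1/4.

1/4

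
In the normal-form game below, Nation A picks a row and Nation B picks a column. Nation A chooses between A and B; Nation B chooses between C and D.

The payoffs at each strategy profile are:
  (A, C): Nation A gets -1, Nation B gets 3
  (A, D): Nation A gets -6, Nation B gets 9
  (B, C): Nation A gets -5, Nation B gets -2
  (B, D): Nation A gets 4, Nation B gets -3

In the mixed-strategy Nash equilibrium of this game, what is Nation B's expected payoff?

-9/7

First find x, the probability Nation A plays A, from Nation B's indifference between C and D: 3x − 2(1−x) = 9x − 3(1−x), giving x = 1/7.
Since Nation B is indifferent in equilibrium, Nation B's expected payoff equals the payoff from either column against (1/7, 6/7). Using C: 3(1/7) − 2(6/7) = -9/7.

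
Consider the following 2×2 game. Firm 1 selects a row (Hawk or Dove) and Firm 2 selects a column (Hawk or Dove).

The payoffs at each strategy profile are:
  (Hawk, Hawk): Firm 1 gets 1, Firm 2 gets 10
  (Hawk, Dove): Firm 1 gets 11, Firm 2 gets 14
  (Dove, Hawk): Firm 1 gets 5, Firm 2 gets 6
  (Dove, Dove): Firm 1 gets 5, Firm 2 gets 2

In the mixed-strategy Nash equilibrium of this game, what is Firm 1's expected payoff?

First find q, the probability Firm 2 plays Hawk, from Firm 1's indifference between Hawk and Dove: q + 11(1−q) = 5q + 5(1−q), giving q = 3/5.
Since Firm 1 is indifferent in equilibrium, Firm 1's expected payoff equals the payoff from either row against (3/5, 2/5). Using Hawk: (3/5) + 11(2/5) = 5.

5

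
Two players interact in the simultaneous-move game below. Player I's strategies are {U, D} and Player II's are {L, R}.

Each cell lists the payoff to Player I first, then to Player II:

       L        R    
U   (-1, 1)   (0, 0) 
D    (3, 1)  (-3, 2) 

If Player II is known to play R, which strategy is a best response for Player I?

Against R, Player I earns 0 from U and -3 from D.
So U is the best response.

U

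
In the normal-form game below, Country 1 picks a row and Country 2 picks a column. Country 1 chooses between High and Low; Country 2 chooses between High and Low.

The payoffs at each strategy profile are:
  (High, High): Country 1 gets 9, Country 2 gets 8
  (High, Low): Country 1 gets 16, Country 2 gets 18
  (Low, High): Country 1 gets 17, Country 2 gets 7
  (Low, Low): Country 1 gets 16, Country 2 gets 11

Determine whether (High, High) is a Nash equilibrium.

No

At (High, High), Country 1 earns 9; switching to Low would give 17, so Country 1 would deviate.
Country 2 earns 8; switching to Low would give 18, so Country 2 would deviate.
Since at least one player can profitably deviate, this is not a Nash equilibrium.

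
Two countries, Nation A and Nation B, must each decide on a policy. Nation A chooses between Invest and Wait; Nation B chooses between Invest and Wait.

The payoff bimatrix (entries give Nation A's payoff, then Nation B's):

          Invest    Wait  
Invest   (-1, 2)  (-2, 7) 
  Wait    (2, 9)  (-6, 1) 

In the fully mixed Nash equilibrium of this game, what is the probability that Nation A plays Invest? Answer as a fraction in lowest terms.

8/13

Let x be the probability that Nation A plays Invest. In a completely mixed equilibrium, Nation B must be indifferent between Invest and Wait.
Nation B's expected payoff from Invest is 2x + 9(1−x); from Wait it is 7x + (1−x).
Setting these equal: −7x + 9 = 6x + 1, so x = 8/13.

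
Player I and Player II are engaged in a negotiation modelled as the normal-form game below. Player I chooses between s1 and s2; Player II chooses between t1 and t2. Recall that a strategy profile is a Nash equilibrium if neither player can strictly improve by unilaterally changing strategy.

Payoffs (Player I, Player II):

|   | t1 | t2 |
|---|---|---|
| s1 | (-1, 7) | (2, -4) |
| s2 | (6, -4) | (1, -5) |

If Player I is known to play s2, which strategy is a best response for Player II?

t1

Against s2, Player II earns -4 from t1 and -5 from t2.
So t1 is the best response.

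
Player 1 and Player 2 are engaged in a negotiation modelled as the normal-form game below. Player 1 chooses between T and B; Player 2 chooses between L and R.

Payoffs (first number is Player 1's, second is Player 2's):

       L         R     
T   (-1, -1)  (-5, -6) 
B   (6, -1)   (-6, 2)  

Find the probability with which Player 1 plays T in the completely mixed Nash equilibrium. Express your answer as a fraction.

Let r be the probability that Player 1 plays T. In a completely mixed equilibrium, Player 2 must be indifferent between L and R.
Player 2's expected payoff from L is −r − (1−r); from R it is −6r + 2(1−r).
Setting these equal: -1 = −8r + 2, so r = 3/8.

3/8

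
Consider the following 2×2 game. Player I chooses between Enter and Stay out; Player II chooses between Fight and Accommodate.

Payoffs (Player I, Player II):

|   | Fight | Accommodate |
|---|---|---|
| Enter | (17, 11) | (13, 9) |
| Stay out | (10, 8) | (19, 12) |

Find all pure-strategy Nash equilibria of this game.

(Enter, Fight): Player I gets 17 ≥ 10 from Stay out, and Player II gets 11 ≥ 9 from Accommodate — Nash equilibrium.
(Enter, Accommodate): Player I prefers Stay out (19 > 13); Player II prefers Fight (11 > 9) — not an equilibrium.
(Stay out, Fight): Player I prefers Enter (17 > 10); Player II prefers Accommodate (12 > 8) — not an equilibrium.
(Stay out, Accommodate): Player I gets 19 ≥ 13 from Enter, and Player II gets 12 ≥ 8 from Fight — Nash equilibrium.

(Enter, Fight) and (Stay out, Accommodate)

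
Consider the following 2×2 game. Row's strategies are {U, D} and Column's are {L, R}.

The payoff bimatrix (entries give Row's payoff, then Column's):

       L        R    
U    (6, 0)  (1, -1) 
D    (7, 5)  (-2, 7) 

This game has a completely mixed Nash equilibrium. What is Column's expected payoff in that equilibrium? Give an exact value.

5/3

First find p, the probability Row plays U, from Column's indifference between L and R: 5(1−p) = −p + 7(1−p), giving p = 2/3.
Since Column is indifferent in equilibrium, Column's expected payoff equals the payoff from either column against (2/3, 1/3). Using L: 5(1/3) = 5/3.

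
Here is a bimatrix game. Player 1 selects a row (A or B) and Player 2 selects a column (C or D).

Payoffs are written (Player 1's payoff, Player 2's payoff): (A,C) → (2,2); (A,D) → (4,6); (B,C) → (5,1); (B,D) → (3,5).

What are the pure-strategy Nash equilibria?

(A, C): Player 1 prefers B (5 > 2); Player 2 prefers D (6 > 2) — not an equilibrium.
(A, D): Player 1 gets 4 ≥ 3 from B, and Player 2 gets 6 ≥ 2 from C — Nash equilibrium.
(B, C): Player 2 prefers D (5 > 1) — not an equilibrium.
(B, D): Player 1 prefers A (4 > 3) — not an equilibrium.

(A, D)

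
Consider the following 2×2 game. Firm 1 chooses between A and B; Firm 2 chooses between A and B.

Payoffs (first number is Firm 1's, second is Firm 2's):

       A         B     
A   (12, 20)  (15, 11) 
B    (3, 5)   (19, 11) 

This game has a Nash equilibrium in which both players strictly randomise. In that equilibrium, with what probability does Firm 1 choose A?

Let x be the probability that Firm 1 plays A. In a completely mixed equilibrium, Firm 2 must be indifferent between A and B.
Firm 2's expected payoff from A is 20x + 5(1−x); from B it is 11x + 11(1−x).
Setting these equal: 15x + 5 = 11, so x = 2/5.

2/5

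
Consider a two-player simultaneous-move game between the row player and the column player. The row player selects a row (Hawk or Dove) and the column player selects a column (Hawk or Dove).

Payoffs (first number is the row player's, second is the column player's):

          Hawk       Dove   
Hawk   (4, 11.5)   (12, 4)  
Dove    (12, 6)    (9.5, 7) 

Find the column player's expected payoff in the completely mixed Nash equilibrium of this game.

113/17

First find p, the probability the row player plays Hawk, from the column player's indifference between Hawk and Dove: 11.5p + 6(1−p) = 4p + 7(1−p), giving p = 2/17.
Since the column player is indifferent in equilibrium, the column player's expected payoff equals the payoff from either column against (2/17, 15/17). Using Hawk: 11.5(2/17) + 6(15/17) = 113/17.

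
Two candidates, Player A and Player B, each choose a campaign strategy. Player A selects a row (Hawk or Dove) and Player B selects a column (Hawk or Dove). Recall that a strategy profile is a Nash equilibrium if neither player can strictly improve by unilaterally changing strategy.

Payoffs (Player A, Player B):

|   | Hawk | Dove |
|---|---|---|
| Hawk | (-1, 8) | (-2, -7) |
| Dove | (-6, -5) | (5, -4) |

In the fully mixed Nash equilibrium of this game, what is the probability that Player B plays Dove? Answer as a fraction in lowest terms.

Let q be the probability that Player B plays Hawk. In a completely mixed equilibrium, Player A must be indifferent between Hawk and Dove.
Player A's expected payoff from Hawk is −q − 2(1−q); from Dove it is −6q + 5(1−q).
Setting these equal: q − 2 = −11q + 5, so q = 7/12.
Therefore Player B plays Dove with probability 1 − 7/12 = 5/12.

5/12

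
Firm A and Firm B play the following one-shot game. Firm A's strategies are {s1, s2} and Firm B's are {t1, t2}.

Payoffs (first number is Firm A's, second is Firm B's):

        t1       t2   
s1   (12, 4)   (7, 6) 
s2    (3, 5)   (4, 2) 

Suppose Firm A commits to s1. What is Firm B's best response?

Against s1, Firm B earns 4 from t1 and 6 from t2.
So t2 is the best response.

t2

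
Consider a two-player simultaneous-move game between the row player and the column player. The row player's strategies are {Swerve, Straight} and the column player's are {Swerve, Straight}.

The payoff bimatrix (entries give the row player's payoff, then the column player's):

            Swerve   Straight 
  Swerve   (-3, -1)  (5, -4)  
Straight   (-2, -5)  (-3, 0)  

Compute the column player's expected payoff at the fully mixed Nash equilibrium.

First find p, the probability the row player plays Swerve, from the column player's indifference between Swerve and Straight: −p − 5(1−p) = −4p, giving p = 5/8.
Since the column player is indifferent in equilibrium, the column player's expected payoff equals the payoff from either column against (5/8, 3/8). Using Swerve: −(5/8) − 5(3/8) = -5/2.

-5/2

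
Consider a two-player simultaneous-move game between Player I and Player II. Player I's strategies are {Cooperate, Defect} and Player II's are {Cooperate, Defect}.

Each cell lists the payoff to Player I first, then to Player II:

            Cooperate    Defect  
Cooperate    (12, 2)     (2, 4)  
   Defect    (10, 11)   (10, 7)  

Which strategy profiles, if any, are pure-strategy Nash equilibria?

none

(Cooperate, Cooperate): Player II prefers Defect (4 > 2) — not an equilibrium.
(Cooperate, Defect): Player I prefers Defect (10 > 2) — not an equilibrium.
(Defect, Cooperate): Player I prefers Cooperate (12 > 10) — not an equilibrium.
(Defect, Defect): Player II prefers Cooperate (11 > 7) — not an equilibrium.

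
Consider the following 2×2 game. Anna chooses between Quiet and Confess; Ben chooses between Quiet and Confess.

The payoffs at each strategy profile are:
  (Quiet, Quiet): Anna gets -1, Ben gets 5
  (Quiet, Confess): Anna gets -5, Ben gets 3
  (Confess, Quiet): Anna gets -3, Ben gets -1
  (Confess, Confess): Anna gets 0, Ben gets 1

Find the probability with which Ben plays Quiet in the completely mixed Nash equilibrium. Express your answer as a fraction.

Let c be the probability that Ben plays Quiet. In a completely mixed equilibrium, Anna must be indifferent between Quiet and Confess.
Anna's expected payoff from Quiet is −c − 5(1−c); from Confess it is −3c.
Setting these equal: 4c − 5 = −3c, so c = 5/7.

5/7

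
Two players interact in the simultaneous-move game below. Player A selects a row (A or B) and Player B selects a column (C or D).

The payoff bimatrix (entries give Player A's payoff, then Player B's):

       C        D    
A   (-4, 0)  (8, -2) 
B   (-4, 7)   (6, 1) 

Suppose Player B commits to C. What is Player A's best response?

Against C, Player A earns -4 from A and -4 from B.
So either strategy is a best response.

either — both A and B are best responses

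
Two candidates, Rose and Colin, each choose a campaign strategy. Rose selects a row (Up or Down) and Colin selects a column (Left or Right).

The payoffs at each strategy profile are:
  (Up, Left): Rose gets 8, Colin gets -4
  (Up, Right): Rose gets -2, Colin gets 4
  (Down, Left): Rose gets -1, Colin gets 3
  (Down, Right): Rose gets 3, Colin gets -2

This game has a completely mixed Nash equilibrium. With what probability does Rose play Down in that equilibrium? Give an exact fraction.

Let p be the probability that Rose plays Up. In a completely mixed equilibrium, Colin must be indifferent between Left and Right.
Colin's expected payoff from Left is −4p + 3(1−p); from Right it is 4p − 2(1−p).
Setting these equal: −7p + 3 = 6p − 2, so p = 5/13.
Therefore Rose plays Down with probability 1 − 5/13 = 8/13.

8/13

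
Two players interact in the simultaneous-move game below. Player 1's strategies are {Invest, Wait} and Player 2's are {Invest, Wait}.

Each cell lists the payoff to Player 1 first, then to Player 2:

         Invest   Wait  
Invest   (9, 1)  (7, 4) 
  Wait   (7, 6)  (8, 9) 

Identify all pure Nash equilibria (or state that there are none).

(Invest, Invest): Player 2 prefers Wait (4 > 1) — not an equilibrium.
(Invest, Wait): Player 1 prefers Wait (8 > 7) — not an equilibrium.
(Wait, Invest): Player 1 prefers Invest (9 > 7); Player 2 prefers Wait (9 > 6) — not an equilibrium.
(Wait, Wait): Player 1 gets 8 ≥ 7 from Invest, and Player 2 gets 9 ≥ 6 from Invest — Nash equilibrium.

(Wait, Wait)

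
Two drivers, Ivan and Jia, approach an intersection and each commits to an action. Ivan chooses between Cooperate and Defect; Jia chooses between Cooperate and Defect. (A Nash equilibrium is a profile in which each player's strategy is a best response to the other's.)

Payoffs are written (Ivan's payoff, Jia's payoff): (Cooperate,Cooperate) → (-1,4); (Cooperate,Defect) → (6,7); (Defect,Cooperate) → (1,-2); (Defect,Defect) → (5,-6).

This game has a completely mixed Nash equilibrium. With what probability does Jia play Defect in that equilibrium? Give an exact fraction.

Let q be the probability that Jia plays Cooperate. In a completely mixed equilibrium, Ivan must be indifferent between Cooperate and Defect.
Ivan's expected payoff from Cooperate is −q + 6(1−q); from Defect it is q + 5(1−q).
Setting these equal: −7q + 6 = −4q + 5, so q = 1/3.
Therefore Jia plays Defect with probability 1 − 1/3 = 2/3.

2/3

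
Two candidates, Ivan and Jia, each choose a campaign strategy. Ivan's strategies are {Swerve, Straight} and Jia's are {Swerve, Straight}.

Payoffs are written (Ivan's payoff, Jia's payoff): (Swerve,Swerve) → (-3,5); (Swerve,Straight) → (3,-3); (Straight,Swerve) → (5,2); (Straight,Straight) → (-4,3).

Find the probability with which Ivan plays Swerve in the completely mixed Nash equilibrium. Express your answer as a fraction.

Let p be the probability that Ivan plays Swerve. In a completely mixed equilibrium, Jia must be indifferent between Swerve and Straight.
Jia's expected payoff from Swerve is 5p + 2(1−p); from Straight it is −3p + 3(1−p).
Setting these equal: 3p + 2 = −6p + 3, so p = 1/9.

1/9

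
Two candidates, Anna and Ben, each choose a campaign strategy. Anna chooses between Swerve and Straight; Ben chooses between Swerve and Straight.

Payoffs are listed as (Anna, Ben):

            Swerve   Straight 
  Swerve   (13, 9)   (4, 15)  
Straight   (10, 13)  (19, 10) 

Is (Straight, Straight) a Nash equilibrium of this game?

No

At (Straight, Straight), Anna earns 19; switching to Swerve would give 4, so Anna has no profitable deviation.
Ben earns 10; switching to Swerve would give 13, so Ben would deviate.
Since at least one player can profitably deviate, this is not a Nash equilibrium.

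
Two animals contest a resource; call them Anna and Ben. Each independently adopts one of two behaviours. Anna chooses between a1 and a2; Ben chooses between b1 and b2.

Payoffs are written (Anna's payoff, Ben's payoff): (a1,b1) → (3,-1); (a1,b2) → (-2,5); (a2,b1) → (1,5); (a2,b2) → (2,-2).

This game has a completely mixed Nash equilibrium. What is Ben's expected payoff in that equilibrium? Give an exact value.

First find p, the probability Anna plays a1, from Ben's indifference between b1 and b2: −p + 5(1−p) = 5p − 2(1−p), giving p = 7/13.
Since Ben is indifferent in equilibrium, Ben's expected payoff equals the payoff from either column against (7/13, 6/13). Using b1: −(7/13) + 5(6/13) = 23/13.

23/13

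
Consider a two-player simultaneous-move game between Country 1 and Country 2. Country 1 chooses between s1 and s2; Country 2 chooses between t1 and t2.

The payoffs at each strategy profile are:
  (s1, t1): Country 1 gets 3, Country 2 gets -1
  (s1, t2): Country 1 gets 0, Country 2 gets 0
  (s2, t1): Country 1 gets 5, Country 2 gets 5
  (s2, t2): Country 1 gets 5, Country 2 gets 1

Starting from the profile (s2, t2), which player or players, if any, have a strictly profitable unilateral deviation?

Country 1 at (s2, t2) earns 5; deviating to s1 yields 0 — not better.
Country 2 earns 1; deviating to t1 yields 5 — a strict improvement.
Only Country 2 has a strictly profitable deviation.

Country 2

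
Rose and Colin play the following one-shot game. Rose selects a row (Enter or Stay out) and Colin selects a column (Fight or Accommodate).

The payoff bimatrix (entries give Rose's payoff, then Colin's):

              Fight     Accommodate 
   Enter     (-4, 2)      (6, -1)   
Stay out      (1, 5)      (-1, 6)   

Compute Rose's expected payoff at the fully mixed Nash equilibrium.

First find q, the probability Colin plays Fight, from Rose's indifference between Enter and Stay out: −4q + 6(1−q) = q − (1−q), giving q = 7/12.
Since Rose is indifferent in equilibrium, Rose's expected payoff equals the payoff from either row against (7/12, 5/12). Using Enter: −4(7/12) + 6(5/12) = 1/6.

1/6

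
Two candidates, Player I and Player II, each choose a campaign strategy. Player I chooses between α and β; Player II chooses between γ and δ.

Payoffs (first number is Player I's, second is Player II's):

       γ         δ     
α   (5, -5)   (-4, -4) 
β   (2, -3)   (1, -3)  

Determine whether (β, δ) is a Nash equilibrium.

Yes

At (β, δ), Player I earns 1; switching to α would give -4, so Player I has no profitable deviation.
Player II earns -3; switching to γ would give -3, so Player II has no profitable deviation.
Neither player can gain by a unilateral deviation, so this profile is a Nash equilibrium.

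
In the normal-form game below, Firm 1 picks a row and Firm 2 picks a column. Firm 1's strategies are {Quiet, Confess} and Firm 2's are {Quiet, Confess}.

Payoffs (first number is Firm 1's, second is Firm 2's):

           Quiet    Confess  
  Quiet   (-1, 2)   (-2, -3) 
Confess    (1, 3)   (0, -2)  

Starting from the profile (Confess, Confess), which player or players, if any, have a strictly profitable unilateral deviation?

Firm 2

Firm 1 at (Confess, Confess) earns 0; deviating to Quiet yields -2 — not better.
Firm 2 earns -2; deviating to Quiet yields 3 — a strict improvement.
Only Firm 2 has a strictly profitable deviation.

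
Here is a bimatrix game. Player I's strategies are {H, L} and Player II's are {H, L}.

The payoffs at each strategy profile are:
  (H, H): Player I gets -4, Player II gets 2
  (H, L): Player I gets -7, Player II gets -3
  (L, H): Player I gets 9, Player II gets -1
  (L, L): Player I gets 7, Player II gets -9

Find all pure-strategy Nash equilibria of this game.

(H, H): Player I prefers L (9 > -4) — not an equilibrium.
(H, L): Player I prefers L (7 > -7); Player II prefers H (2 > -3) — not an equilibrium.
(L, H): Player I gets 9 ≥ -4 from H, and Player II gets -1 ≥ -9 from L — Nash equilibrium.
(L, L): Player II prefers H (-1 > -9) — not an equilibrium.

(L, H)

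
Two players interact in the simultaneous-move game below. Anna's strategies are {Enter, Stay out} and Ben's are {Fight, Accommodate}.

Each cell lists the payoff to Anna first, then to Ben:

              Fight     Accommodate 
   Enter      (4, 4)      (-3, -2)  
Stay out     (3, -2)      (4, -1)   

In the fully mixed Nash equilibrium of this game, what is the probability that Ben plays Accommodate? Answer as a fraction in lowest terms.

Let q be the probability that Ben plays Fight. In a completely mixed equilibrium, Anna must be indifferent between Enter and Stay out.
Anna's expected payoff from Enter is 4q − 3(1−q); from Stay out it is 3q + 4(1−q).
Setting these equal: 7q − 3 = −q + 4, so q = 7/8.
Therefore Ben plays Accommodate with probability 1 − 7/8 = 1/8.

1/8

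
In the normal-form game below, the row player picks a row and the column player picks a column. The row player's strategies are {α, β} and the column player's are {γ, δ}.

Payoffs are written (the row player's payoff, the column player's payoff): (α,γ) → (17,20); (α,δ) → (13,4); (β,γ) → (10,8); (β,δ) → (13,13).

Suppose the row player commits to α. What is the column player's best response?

Against α, the column player earns 20 from γ and 4 from δ.
So γ is the best response.

γ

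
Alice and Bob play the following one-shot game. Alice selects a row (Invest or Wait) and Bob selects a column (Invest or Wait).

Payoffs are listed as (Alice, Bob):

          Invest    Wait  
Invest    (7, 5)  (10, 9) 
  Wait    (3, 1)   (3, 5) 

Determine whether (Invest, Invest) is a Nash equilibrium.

No

At (Invest, Invest), Alice earns 7; switching to Wait would give 3, so Alice has no profitable deviation.
Bob earns 5; switching to Wait would give 9, so Bob would deviate.
Since at least one player can profitably deviate, this is not a Nash equilibrium.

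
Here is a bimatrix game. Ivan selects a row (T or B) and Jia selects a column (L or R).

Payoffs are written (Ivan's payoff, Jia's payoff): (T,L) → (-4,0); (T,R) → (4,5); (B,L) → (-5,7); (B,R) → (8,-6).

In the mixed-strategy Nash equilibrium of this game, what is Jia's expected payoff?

First find x, the probability Ivan plays T, from Jia's indifference between L and R: 7(1−x) = 5x − 6(1−x), giving x = 13/18.
Since Jia is indifferent in equilibrium, Jia's expected payoff equals the payoff from either column against (13/18, 5/18). Using L: 7(5/18) = 35/18.

35/18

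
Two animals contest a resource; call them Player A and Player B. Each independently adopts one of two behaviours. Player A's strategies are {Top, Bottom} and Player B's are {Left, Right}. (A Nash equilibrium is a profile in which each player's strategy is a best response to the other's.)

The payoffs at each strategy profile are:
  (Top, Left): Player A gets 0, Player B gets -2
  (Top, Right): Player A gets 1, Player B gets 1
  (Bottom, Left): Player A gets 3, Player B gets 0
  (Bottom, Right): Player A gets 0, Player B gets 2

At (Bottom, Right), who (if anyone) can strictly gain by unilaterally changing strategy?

Player A

Player A at (Bottom, Right) earns 0; deviating to Top yields 1 — a strict improvement.
Player B earns 2; deviating to Left yields 0 — not better.
Only Player A has a strictly profitable deviation.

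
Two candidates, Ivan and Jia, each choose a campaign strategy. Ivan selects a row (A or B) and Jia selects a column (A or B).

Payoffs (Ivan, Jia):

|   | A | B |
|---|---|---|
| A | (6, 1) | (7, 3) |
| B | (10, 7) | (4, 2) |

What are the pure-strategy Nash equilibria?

(A, B) and (B, A)

(A, A): Ivan prefers B (10 > 6); Jia prefers B (3 > 1) — not an equilibrium.
(A, B): Ivan gets 7 ≥ 4 from B, and Jia gets 3 ≥ 1 from A — Nash equilibrium.
(B, A): Ivan gets 10 ≥ 6 from A, and Jia gets 7 ≥ 2 from B — Nash equilibrium.
(B, B): Ivan prefers A (7 > 4); Jia prefers A (7 > 2) — not an equilibrium.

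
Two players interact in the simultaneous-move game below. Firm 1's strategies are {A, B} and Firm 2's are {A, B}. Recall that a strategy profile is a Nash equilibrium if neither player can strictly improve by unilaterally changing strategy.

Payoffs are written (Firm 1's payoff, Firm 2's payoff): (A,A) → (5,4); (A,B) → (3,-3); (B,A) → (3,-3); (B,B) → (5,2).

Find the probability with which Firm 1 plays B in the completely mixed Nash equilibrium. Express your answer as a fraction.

Let r be the probability that Firm 1 plays A. In a completely mixed equilibrium, Firm 2 must be indifferent between A and B.
Firm 2's expected payoff from A is 4r − 3(1−r); from B it is −3r + 2(1−r).
Setting these equal: 7r − 3 = −5r + 2, so r = 5/12.
Therefore Firm 1 plays B with probability 1 − 5/12 = 7/12.

7/12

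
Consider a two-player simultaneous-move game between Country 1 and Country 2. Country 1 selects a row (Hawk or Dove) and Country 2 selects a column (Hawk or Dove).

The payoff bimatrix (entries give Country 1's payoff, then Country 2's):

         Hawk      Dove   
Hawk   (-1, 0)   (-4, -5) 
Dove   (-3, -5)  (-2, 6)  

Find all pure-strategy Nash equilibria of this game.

(Hawk, Hawk): Country 1 gets -1 ≥ -3 from Dove, and Country 2 gets 0 ≥ -5 from Dove — Nash equilibrium.
(Hawk, Dove): Country 1 prefers Dove (-2 > -4); Country 2 prefers Hawk (0 > -5) — not an equilibrium.
(Dove, Hawk): Country 1 prefers Hawk (-1 > -3); Country 2 prefers Dove (6 > -5) — not an equilibrium.
(Dove, Dove): Country 1 gets -2 ≥ -4 from Hawk, and Country 2 gets 6 ≥ -5 from Hawk — Nash equilibrium.

(Hawk, Hawk) and (Dove, Dove)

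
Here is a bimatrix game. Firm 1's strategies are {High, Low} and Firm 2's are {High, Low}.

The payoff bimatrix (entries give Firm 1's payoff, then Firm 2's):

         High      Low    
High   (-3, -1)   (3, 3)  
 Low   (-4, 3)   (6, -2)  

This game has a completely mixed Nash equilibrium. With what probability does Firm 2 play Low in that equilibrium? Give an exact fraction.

1/4

Let c be the probability that Firm 2 plays High. In a completely mixed equilibrium, Firm 1 must be indifferent between High and Low.
Firm 1's expected payoff from High is −3c + 3(1−c); from Low it is −4c + 6(1−c).
Setting these equal: −6c + 3 = −10c + 6, so c = 3/4.
Therefore Firm 2 plays Low with probability 1 − 3/4 = 1/4.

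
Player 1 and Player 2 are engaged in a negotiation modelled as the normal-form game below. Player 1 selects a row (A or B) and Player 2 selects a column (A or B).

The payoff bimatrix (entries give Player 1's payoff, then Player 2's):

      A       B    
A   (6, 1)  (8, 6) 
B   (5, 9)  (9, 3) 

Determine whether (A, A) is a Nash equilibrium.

No

At (A, A), Player 1 earns 6; switching to B would give 5, so Player 1 has no profitable deviation.
Player 2 earns 1; switching to B would give 6, so Player 2 would deviate.
Since at least one player can profitably deviate, this is not a Nash equilibrium.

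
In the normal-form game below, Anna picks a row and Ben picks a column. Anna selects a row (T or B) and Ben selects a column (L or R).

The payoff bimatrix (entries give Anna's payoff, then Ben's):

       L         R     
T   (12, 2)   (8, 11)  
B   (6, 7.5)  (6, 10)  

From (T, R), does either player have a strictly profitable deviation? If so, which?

Neither

Anna at (T, R) earns 8; deviating to B yields 6 — not better.
Ben earns 11; deviating to L yields 2 — not better.
Neither player can strictly improve; the profile is a Nash equilibrium.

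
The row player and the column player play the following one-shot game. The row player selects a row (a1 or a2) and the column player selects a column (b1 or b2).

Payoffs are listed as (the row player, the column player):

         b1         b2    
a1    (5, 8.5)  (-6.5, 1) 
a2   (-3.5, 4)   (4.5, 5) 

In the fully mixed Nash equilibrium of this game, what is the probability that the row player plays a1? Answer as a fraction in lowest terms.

Let p be the probability that the row player plays a1. In a completely mixed equilibrium, the column player must be indifferent between b1 and b2.
The column player's expected payoff from b1 is 8.5p + 4(1−p); from b2 it is p + 5(1−p).
Setting these equal: 4.5p + 4 = −4p + 5, so p = 2/17.

2/17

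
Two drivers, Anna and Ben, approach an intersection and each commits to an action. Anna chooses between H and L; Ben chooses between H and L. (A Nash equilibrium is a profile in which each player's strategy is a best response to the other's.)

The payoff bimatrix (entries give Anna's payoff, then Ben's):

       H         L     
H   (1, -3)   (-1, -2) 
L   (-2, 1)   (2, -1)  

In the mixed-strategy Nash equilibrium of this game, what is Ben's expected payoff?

-5/3

First find x, the probability Anna plays H, from Ben's indifference between H and L: −3x + (1−x) = −2x − (1−x), giving x = 2/3.
Since Ben is indifferent in equilibrium, Ben's expected payoff equals the payoff from either column against (2/3, 1/3). Using H: −3(2/3) + (1/3) = -5/3.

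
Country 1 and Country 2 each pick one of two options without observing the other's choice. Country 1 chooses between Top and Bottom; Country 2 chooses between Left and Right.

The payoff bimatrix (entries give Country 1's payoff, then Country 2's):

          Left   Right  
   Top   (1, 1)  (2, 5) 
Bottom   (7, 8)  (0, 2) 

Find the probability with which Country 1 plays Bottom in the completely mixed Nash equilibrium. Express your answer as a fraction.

2/5

Let p be the probability that Country 1 plays Top. In a completely mixed equilibrium, Country 2 must be indifferent between Left and Right.
Country 2's expected payoff from Left is p + 8(1−p); from Right it is 5p + 2(1−p).
Setting these equal: −7p + 8 = 3p + 2, so p = 3/5.
Therefore Country 1 plays Bottom with probability 1 − 3/5 = 2/5.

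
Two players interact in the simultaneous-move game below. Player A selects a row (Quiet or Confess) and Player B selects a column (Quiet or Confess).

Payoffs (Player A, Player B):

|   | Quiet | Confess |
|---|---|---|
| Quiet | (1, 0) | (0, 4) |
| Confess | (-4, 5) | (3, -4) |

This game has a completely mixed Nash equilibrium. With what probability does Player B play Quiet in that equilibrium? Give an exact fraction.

3/8

Let y be the probability that Player B plays Quiet. In a completely mixed equilibrium, Player A must be indifferent between Quiet and Confess.
Player A's expected payoff from Quiet is y; from Confess it is −4y + 3(1−y).
Setting these equal: y = −7y + 3, so y = 3/8.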